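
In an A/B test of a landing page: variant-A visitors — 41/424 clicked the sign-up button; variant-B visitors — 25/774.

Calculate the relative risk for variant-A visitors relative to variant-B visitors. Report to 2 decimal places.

2.99

risk, variant-A visitors = 41/424 = 0.09670
risk, variant-B visitors = 25/774 = 0.03230
RR = 0.09670 / 0.03230 = 2.99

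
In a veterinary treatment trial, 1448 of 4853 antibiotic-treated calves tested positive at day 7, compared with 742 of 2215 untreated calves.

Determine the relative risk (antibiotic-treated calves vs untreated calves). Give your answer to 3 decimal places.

risk, antibiotic-treated calves = 1448/4853 = 0.2984
risk, untreated calves = 742/2215 = 0.3350
RR = 0.2984 / 0.3350 = 0.891

RR = 0.891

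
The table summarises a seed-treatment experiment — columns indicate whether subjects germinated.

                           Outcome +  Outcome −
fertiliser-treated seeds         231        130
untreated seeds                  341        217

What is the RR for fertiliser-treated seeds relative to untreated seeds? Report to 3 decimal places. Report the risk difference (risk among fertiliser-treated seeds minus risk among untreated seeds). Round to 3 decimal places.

RR = 1.047; RD = 0.029

risk, fertiliser-treated seeds = 231/361 = 0.6399
risk, untreated seeds = 341/558 = 0.6111
RR = 0.6399 / 0.6111 = 1.047
risk difference = 0.6399 − 0.6111 = 0.029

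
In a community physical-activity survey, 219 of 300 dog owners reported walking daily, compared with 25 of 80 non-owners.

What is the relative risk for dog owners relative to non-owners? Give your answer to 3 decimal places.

2.336

risk, dog owners = 219/300 = 0.7300
risk, non-owners = 25/80 = 0.3125
RR = 0.7300 / 0.3125 = 2.336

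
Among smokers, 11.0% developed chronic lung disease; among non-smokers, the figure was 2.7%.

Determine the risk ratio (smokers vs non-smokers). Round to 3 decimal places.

RR = 0.11000 / 0.02700 = 4.074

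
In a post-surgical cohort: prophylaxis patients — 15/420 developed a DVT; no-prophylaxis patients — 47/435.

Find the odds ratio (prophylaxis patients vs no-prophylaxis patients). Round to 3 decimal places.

odds, prophylaxis patients = 15/405 = 0.03704
odds, no-prophylaxis patients = 47/388 = 0.12113
OR = 0.03704 / 0.12113 = 0.306

0.306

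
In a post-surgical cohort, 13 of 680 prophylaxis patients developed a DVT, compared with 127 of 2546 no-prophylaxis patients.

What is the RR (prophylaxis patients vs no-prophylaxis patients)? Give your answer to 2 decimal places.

risk, prophylaxis patients = 13/680 = 0.01912
risk, no-prophylaxis patients = 127/2546 = 0.04988
RR = 0.01912 / 0.04988 = 0.38

0.38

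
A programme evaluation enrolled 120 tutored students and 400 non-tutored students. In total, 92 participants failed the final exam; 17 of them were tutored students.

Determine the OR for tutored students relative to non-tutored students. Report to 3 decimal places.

tutored students without the outcome: 120 − 17 = 103
non-tutored students with the outcome: 92 − 17 = 75
non-tutored students without the outcome: 400 − 75 = 325
OR = (17 × 325) / (103 × 75) = 5525/7725 ≈ 0.715

0.715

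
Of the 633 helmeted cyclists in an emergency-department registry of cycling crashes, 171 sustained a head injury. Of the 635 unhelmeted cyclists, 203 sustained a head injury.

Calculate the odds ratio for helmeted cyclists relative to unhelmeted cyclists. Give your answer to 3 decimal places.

OR = (171 × 432) / (462 × 203) = 73872/93786 ≈ 0.788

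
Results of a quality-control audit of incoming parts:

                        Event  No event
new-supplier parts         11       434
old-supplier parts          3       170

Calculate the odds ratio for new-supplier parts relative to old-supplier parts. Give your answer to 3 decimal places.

OR = (11 × 170) / (434 × 3) = 1870/1302 ≈ 1.436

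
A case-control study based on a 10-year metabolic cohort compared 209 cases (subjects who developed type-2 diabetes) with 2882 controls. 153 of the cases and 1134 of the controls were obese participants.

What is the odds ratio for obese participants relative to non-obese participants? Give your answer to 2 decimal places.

OR = (153 × 1748) / (1134 × 56) = 267444/63504 ≈ 4.21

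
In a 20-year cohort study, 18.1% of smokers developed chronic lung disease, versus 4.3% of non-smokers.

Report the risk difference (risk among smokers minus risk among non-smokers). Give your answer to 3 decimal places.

risk difference = 0.18100 − 0.04300 = 0.138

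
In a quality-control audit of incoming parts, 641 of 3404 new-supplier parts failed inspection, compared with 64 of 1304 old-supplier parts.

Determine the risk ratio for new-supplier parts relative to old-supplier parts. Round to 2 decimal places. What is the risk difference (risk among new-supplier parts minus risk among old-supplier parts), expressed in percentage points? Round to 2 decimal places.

RR = 3.84; RD = 13.92

risk, new-supplier parts = 641/3404 = 0.18831
risk, old-supplier parts = 64/1304 = 0.04908
RR = 0.18831 / 0.04908 = 3.84
risk difference = 0.18831 − 0.04908 = 0.13923 → 13.92 percentage points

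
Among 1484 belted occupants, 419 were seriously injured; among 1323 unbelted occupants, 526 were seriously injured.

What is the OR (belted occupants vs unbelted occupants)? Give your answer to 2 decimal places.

OR = (419 × 797) / (1065 × 526) = 333943/560190 ≈ 0.60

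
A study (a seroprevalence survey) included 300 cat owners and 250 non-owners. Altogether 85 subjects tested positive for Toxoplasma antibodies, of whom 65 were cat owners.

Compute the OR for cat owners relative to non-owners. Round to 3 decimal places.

cat owners without the outcome: 300 − 65 = 235
non-owners with the outcome: 85 − 65 = 20
non-owners without the outcome: 250 − 20 = 230
OR = (65 × 230) / (235 × 20) = 14950/4700 ≈ 3.181

3.181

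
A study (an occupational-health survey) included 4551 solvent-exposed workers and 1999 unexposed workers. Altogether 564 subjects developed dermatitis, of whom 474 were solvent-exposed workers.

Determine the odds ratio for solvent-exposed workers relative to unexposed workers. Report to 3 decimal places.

OR ≈ 2.466

solvent-exposed workers without the outcome: 4551 − 474 = 4077
unexposed workers with the outcome: 564 − 474 = 90
unexposed workers without the outcome: 1999 − 90 = 1909
odds, solvent-exposed workers = 474/4077 = 0.11626
odds, unexposed workers = 90/1909 = 0.04715
OR = 0.11626 / 0.04715 = 2.466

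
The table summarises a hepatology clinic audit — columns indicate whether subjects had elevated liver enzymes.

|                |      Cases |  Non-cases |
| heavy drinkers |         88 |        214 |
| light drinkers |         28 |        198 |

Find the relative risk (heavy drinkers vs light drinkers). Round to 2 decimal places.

risk, heavy drinkers = 88/302 = 0.2914
risk, light drinkers = 28/226 = 0.1239
RR = 0.2914 / 0.1239 = 2.35

RR = 2.35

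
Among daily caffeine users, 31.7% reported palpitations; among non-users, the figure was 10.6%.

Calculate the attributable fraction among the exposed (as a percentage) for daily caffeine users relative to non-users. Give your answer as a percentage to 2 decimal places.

AR% = (0.3170 − 0.1060) / 0.3170 = 0.6656 → 66.56%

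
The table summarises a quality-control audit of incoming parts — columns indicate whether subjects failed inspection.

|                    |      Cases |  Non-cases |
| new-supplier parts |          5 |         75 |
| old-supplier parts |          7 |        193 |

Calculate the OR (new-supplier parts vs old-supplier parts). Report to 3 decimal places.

OR = (5 × 193) / (75 × 7) = 965/525 ≈ 1.838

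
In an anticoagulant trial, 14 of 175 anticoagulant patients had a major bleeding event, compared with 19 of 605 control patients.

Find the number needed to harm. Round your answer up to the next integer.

21

risk, anticoagulant patients = 14/175 = 0.080000
risk, control patients = 19/605 = 0.031405
absolute risk difference = 0.048595
1 / 0.048595 = 20.578 → round up → 21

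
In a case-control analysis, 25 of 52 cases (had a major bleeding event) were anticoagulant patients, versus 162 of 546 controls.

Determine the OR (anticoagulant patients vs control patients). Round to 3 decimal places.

OR = (25 × 384) / (162 × 27) = 9600/4374 ≈ 2.195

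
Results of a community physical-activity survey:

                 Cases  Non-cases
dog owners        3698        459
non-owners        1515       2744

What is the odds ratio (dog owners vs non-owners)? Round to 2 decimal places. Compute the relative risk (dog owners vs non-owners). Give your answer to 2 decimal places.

OR = 14.59; RR = 2.50

OR = (3698 × 2744) / (459 × 1515) = 10147312/695385 ≈ 14.59
risk, dog owners = 3698/4157 = 0.8896
risk, non-owners = 1515/4259 = 0.3557
RR = 0.8896 / 0.3557 = 2.50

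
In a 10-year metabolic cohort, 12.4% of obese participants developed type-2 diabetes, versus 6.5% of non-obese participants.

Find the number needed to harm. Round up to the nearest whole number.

17

absolute risk difference = 0.059000
1 / 0.059000 = 16.949 → round up → 17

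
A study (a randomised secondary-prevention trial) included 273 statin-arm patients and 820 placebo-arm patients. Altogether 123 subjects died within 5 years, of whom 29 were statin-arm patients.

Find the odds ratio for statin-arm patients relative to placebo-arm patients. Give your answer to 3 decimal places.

0.918

statin-arm patients without the outcome: 273 − 29 = 244
placebo-arm patients with the outcome: 123 − 29 = 94
placebo-arm patients without the outcome: 820 − 94 = 726
odds, statin-arm patients = 29/244 = 0.1189
odds, placebo-arm patients = 94/726 = 0.1295
OR = 0.1189 / 0.1295 = 0.918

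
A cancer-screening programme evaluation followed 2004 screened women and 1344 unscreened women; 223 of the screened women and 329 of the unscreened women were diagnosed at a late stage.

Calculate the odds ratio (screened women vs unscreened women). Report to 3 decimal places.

odds, screened women = 223/1781 = 0.1252
odds, unscreened women = 329/1015 = 0.3241
OR = 0.1252 / 0.3241 = 0.386

0.386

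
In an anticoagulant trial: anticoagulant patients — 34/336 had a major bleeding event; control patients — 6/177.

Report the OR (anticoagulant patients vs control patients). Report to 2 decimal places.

OR = (34 × 171) / (302 × 6) = 5814/1812 ≈ 3.21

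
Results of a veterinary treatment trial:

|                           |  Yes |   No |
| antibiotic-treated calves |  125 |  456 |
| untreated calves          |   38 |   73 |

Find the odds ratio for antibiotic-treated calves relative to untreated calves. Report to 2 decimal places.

OR = (125 × 73) / (456 × 38) = 9125/17328 ≈ 0.53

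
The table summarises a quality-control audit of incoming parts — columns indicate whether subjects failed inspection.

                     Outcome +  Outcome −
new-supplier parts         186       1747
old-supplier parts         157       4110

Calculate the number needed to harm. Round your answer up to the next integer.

risk, new-supplier parts = 186/1933 = 0.096223
risk, old-supplier parts = 157/4267 = 0.036794
absolute risk difference = 0.059429
1 / 0.059429 = 16.827 → round up → 17

17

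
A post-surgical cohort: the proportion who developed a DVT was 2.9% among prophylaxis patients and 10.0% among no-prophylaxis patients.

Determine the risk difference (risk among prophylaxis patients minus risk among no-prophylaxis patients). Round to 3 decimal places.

risk difference = 0.02900 − 0.10000 = -0.071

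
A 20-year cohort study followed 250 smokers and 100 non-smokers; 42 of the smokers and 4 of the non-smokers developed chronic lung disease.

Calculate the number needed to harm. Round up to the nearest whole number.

risk, smokers = 42/250 = 0.168000
risk, non-smokers = 4/100 = 0.040000
absolute risk difference = 0.128000
1 / 0.128000 = 7.812 → round up → 8

8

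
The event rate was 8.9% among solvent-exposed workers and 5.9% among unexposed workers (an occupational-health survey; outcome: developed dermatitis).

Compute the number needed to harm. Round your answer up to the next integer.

34

absolute risk difference = 0.030000
1 / 0.030000 = 33.333 → round up → 34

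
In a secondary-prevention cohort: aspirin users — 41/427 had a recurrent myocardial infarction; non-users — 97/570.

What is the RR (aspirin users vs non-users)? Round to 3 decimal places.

RR: 0.564

risk, aspirin users = 41/427 = 0.0960
risk, non-users = 97/570 = 0.1702
RR = 0.0960 / 0.1702 = 0.564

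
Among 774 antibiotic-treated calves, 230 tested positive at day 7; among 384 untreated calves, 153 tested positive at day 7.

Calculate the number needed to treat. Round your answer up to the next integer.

risk, antibiotic-treated calves = 230/774 = 0.297158
risk, untreated calves = 153/384 = 0.398438
absolute risk difference = 0.101280
1 / 0.101280 = 9.874 → round up → 10

10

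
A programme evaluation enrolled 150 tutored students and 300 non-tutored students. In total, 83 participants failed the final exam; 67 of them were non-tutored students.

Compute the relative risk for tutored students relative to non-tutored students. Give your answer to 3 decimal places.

RR ≈ 0.478

tutored students with the outcome: 83 − 67 = 16
tutored students without the outcome: 150 − 16 = 134
non-tutored students without the outcome: 300 − 67 = 233
risk, tutored students = 16/150 = 0.1067
risk, non-tutored students = 67/300 = 0.2233
RR = 0.1067 / 0.2233 = 0.478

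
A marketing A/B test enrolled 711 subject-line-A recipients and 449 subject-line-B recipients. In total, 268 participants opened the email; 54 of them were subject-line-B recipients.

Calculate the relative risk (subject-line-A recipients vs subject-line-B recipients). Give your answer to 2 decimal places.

RR = 2.50

subject-line-A recipients with the outcome: 268 − 54 = 214
subject-line-A recipients without the outcome: 711 − 214 = 497
subject-line-B recipients without the outcome: 449 − 54 = 395
risk, subject-line-A recipients = 214/711 = 0.3010
risk, subject-line-B recipients = 54/449 = 0.1203
RR = 0.3010 / 0.1203 = 2.50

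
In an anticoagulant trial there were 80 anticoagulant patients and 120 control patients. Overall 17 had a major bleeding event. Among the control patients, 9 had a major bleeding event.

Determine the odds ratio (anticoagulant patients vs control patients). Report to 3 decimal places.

anticoagulant patients with the outcome: 17 − 9 = 8
anticoagulant patients without the outcome: 80 − 8 = 72
control patients without the outcome: 120 − 9 = 111
OR = (8 × 111) / (72 × 9) = 888/648 ≈ 1.370

OR: 1.370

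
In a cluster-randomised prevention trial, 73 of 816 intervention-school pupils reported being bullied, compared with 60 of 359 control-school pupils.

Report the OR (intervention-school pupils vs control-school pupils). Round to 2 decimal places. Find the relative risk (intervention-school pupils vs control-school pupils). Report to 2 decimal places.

odds, intervention-school pupils = 73/743 = 0.0983
odds, control-school pupils = 60/299 = 0.2007
OR = 0.0983 / 0.2007 = 0.49
risk, intervention-school pupils = 73/816 = 0.0895
risk, control-school pupils = 60/359 = 0.1671
RR = 0.0895 / 0.1671 = 0.54

OR = 0.49; RR = 0.54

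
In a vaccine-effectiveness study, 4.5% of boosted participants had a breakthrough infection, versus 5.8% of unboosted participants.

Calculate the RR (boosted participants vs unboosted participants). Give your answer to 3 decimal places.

RR = 0.04500 / 0.05800 = 0.776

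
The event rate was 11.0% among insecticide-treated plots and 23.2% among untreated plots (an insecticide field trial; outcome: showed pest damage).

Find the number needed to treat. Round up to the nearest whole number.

absolute risk difference = 0.122000
1 / 0.122000 = 8.197 → round up → 9

9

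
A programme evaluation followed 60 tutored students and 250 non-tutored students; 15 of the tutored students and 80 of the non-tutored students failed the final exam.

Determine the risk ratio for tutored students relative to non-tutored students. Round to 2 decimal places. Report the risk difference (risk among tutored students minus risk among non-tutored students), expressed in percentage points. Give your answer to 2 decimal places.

RR = 0.78; RD = -7.00

risk, tutored students = 15/60 = 0.2500
risk, non-tutored students = 80/250 = 0.3200
RR = 0.2500 / 0.3200 = 0.78
risk difference = 0.2500 − 0.3200 = -0.0700 → -7.00 percentage points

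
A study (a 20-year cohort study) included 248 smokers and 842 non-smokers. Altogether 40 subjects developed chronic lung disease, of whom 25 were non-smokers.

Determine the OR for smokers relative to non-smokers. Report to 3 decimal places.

smokers with the outcome: 40 − 25 = 15
smokers without the outcome: 248 − 15 = 233
non-smokers without the outcome: 842 − 25 = 817
OR = (15 × 817) / (233 × 25) = 12255/5825 ≈ 2.104

OR = 2.104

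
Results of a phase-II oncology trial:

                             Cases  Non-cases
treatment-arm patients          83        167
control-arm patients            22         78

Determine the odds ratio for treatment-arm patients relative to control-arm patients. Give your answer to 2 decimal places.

OR ≈ 1.76

odds, treatment-arm patients = 83/167 = 0.4970
odds, control-arm patients = 22/78 = 0.2821
OR = 0.4970 / 0.2821 = 1.76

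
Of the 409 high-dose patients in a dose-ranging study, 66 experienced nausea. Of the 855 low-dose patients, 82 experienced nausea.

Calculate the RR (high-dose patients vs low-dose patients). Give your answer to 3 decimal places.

RR ≈ 1.683

risk, high-dose patients = 66/409 = 0.1614
risk, low-dose patients = 82/855 = 0.0959
RR = 0.1614 / 0.0959 = 1.683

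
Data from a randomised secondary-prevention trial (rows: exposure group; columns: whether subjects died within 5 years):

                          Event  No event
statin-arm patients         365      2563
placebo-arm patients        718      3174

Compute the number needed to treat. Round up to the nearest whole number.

risk, statin-arm patients = 365/2928 = 0.124658
risk, placebo-arm patients = 718/3892 = 0.184481
absolute risk difference = 0.059823
1 / 0.059823 = 16.716 → round up → 17

17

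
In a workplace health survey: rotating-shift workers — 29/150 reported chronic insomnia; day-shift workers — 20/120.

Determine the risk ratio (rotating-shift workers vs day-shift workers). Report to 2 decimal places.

risk, rotating-shift workers = 29/150 = 0.1933
risk, day-shift workers = 20/120 = 0.1667
RR = 0.1933 / 0.1667 = 1.16

RR: 1.16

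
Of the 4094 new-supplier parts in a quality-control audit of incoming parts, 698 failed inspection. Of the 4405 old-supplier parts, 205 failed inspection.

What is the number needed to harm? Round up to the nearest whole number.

risk, new-supplier parts = 698/4094 = 0.170493
risk, old-supplier parts = 205/4405 = 0.046538
absolute risk difference = 0.123955
1 / 0.123955 = 8.067 → round up → 9

NNH ≈ 9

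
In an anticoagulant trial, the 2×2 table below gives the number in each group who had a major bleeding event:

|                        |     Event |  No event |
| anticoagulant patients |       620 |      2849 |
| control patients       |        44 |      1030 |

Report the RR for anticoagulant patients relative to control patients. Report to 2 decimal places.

risk, anticoagulant patients = 620/3469 = 0.17873
risk, control patients = 44/1074 = 0.04097
RR = 0.17873 / 0.04097 = 4.36

RR: 4.36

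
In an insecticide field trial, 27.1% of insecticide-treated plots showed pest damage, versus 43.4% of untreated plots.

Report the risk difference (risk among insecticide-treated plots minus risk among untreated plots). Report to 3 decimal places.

risk difference = 0.2710 − 0.4340 = -0.163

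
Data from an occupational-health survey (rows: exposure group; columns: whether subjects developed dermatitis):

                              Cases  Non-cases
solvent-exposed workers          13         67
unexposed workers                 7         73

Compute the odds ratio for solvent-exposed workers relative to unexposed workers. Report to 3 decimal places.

OR = (13 × 73) / (67 × 7) = 949/469 ≈ 2.023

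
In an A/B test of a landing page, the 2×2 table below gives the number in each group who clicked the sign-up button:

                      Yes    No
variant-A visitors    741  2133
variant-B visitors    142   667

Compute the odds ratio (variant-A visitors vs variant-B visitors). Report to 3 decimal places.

odds, variant-A visitors = 741/2133 = 0.3474
odds, variant-B visitors = 142/667 = 0.2129
OR = 0.3474 / 0.2129 = 1.632

OR: 1.632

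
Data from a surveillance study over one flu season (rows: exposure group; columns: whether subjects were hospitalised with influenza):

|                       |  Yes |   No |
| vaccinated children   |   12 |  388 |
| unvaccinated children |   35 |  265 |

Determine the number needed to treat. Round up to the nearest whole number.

NNT ≈ 12

risk, vaccinated children = 12/400 = 0.030000
risk, unvaccinated children = 35/300 = 0.116667
absolute risk difference = 0.086667
1 / 0.086667 = 11.538 → round up → 12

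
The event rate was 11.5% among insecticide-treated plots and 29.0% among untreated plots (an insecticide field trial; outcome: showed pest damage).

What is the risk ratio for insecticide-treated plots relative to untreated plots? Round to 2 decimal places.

RR = 0.1150 / 0.2900 = 0.40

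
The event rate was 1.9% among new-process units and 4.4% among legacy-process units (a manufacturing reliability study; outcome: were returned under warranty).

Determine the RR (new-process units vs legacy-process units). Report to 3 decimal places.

RR = 0.01900 / 0.04400 = 0.432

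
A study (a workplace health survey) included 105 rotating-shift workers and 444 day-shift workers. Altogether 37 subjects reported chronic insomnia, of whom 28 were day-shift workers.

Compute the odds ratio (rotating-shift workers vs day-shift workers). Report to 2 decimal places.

OR ≈ 1.39

rotating-shift workers with the outcome: 37 − 28 = 9
rotating-shift workers without the outcome: 105 − 9 = 96
day-shift workers without the outcome: 444 − 28 = 416
OR = (9 × 416) / (96 × 28) = 3744/2688 ≈ 1.39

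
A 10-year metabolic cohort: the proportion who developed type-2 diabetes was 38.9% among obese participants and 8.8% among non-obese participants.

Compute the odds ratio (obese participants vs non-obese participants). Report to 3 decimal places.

OR = 6.598

odds, obese participants = 0.3890/0.6110 = 0.6367
odds, non-obese participants = 0.0880/0.9120 = 0.0965
OR = 0.6367 / 0.0965 = 6.598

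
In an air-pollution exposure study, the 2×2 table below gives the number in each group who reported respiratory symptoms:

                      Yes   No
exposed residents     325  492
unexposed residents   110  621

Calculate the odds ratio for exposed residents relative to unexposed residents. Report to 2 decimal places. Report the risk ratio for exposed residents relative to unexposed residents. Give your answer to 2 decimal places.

odds, exposed residents = 325/492 = 0.6606
odds, unexposed residents = 110/621 = 0.1771
OR = 0.6606 / 0.1771 = 3.73
risk, exposed residents = 325/817 = 0.3978
risk, unexposed residents = 110/731 = 0.1505
RR = 0.3978 / 0.1505 = 2.64

OR = 3.73; RR = 2.64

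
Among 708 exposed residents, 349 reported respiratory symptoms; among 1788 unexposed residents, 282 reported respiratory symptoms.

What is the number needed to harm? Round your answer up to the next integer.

risk, exposed residents = 349/708 = 0.492938
risk, unexposed residents = 282/1788 = 0.157718
absolute risk difference = 0.335220
1 / 0.335220 = 2.983 → round up → 3

3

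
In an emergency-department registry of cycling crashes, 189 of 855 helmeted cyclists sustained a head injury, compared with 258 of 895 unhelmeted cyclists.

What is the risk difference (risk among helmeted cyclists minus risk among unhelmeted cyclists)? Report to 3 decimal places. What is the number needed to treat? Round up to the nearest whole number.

RD = -0.067; NNT = 15

risk, helmeted cyclists = 189/855 = 0.2211
risk, unhelmeted cyclists = 258/895 = 0.2883
risk difference = 0.2211 − 0.2883 = -0.067
absolute risk difference = 0.067216
1 / 0.067216 = 14.877 → round up → 15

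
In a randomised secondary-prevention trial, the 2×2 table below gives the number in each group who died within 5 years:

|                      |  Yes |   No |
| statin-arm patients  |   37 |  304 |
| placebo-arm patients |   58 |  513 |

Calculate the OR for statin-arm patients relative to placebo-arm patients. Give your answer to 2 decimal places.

1.08

odds, statin-arm patients = 37/304 = 0.1217
odds, placebo-arm patients = 58/513 = 0.1131
OR = 0.1217 / 0.1131 = 1.08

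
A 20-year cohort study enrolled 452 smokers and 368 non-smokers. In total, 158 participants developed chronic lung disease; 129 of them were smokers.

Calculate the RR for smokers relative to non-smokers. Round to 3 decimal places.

3.622

smokers without the outcome: 452 − 129 = 323
non-smokers with the outcome: 158 − 129 = 29
non-smokers without the outcome: 368 − 29 = 339
risk, smokers = 129/452 = 0.2854
risk, non-smokers = 29/368 = 0.0788
RR = 0.2854 / 0.0788 = 3.622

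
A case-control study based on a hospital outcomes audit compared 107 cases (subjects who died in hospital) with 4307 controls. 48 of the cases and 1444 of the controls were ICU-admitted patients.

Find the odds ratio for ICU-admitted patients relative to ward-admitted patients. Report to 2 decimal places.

OR = (48 × 2863) / (1444 × 59) = 137424/85196 ≈ 1.61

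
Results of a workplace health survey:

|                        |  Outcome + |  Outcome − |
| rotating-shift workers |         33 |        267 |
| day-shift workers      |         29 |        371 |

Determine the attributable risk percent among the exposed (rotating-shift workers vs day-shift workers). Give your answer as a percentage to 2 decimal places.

34.09%

risk, rotating-shift workers = 33/300 = 0.1100
risk, day-shift workers = 29/400 = 0.0725
AR% = (0.1100 − 0.0725) / 0.1100 = 0.3409 → 34.09%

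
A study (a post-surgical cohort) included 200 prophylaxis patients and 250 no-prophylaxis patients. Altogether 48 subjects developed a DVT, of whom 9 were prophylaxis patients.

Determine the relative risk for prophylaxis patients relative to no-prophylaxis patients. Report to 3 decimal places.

0.288

prophylaxis patients without the outcome: 200 − 9 = 191
no-prophylaxis patients with the outcome: 48 − 9 = 39
no-prophylaxis patients without the outcome: 250 − 39 = 211
risk, prophylaxis patients = 9/200 = 0.04500
risk, no-prophylaxis patients = 39/250 = 0.15600
RR = 0.04500 / 0.15600 = 0.288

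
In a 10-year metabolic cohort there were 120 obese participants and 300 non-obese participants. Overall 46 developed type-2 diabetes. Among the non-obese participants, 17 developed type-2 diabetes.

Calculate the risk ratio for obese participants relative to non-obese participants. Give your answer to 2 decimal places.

RR ≈ 4.26

obese participants with the outcome: 46 − 17 = 29
obese participants without the outcome: 120 − 29 = 91
non-obese participants without the outcome: 300 − 17 = 283
risk, obese participants = 29/120 = 0.2417
risk, non-obese participants = 17/300 = 0.0567
RR = 0.2417 / 0.0567 = 4.26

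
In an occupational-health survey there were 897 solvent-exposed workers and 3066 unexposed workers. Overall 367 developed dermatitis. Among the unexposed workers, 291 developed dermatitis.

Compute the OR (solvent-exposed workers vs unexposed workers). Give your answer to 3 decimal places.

0.883

solvent-exposed workers with the outcome: 367 − 291 = 76
solvent-exposed workers without the outcome: 897 − 76 = 821
unexposed workers without the outcome: 3066 − 291 = 2775
odds, solvent-exposed workers = 76/821 = 0.0926
odds, unexposed workers = 291/2775 = 0.1049
OR = 0.0926 / 0.1049 = 0.883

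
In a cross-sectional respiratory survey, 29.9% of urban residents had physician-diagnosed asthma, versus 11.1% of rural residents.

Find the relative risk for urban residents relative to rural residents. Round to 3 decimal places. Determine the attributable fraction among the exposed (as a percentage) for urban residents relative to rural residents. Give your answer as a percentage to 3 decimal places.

RR = 2.694; AR% = 62.876%

RR = 0.2990 / 0.1110 = 2.694
AR% = (0.2990 − 0.1110) / 0.2990 = 0.6288 → 62.876%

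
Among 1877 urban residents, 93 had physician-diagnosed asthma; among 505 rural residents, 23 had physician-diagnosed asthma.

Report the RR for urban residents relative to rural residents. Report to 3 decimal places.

RR = 1.088

risk, urban residents = 93/1877 = 0.04955
risk, rural residents = 23/505 = 0.04554
RR = 0.04955 / 0.04554 = 1.088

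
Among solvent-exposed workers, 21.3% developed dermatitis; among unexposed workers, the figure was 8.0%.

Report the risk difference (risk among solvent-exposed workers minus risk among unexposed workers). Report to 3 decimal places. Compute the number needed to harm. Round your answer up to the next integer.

risk difference = 0.2130 − 0.0800 = 0.133
absolute risk difference = 0.133000
1 / 0.133000 = 7.519 → round up → 8

RD = 0.133; NNH = 8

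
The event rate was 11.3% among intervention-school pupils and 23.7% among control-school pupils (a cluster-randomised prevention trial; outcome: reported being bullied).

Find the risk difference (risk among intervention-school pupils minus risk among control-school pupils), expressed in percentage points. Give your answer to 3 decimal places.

risk difference = 0.1130 − 0.2370 = -0.1240 → -12.400 percentage points

-12.400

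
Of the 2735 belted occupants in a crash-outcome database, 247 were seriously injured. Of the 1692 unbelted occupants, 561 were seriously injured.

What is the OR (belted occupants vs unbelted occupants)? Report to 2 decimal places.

OR = (247 × 1131) / (2488 × 561) = 279357/1395768 ≈ 0.20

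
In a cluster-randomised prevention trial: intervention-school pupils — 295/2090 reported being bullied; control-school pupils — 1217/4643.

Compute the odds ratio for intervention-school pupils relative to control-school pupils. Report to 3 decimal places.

0.463

odds, intervention-school pupils = 295/1795 = 0.1643
odds, control-school pupils = 1217/3426 = 0.3552
OR = 0.1643 / 0.3552 = 0.463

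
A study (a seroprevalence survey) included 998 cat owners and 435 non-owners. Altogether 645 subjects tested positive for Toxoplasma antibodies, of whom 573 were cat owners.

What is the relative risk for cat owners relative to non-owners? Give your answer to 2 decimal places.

cat owners without the outcome: 998 − 573 = 425
non-owners with the outcome: 645 − 573 = 72
non-owners without the outcome: 435 − 72 = 363
risk, cat owners = 573/998 = 0.5741
risk, non-owners = 72/435 = 0.1655
RR = 0.5741 / 0.1655 = 3.47

RR: 3.47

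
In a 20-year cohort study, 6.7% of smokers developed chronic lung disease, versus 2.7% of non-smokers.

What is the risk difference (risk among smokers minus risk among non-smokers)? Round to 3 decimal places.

risk difference = 0.06700 − 0.02700 = 0.040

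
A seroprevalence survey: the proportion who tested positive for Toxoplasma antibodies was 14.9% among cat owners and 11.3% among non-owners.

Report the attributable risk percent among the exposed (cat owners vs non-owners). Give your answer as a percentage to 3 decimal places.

AR% = (0.1490 − 0.1130) / 0.1490 = 0.2416 → 24.161%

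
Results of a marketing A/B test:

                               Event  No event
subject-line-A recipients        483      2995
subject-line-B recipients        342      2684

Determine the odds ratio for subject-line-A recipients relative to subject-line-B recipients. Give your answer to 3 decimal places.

OR = (483 × 2684) / (2995 × 342) = 1296372/1024290 ≈ 1.266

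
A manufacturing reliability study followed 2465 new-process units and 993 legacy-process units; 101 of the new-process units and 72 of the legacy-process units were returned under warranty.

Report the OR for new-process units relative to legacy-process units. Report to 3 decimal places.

OR = (101 × 921) / (2364 × 72) = 93021/170208 ≈ 0.547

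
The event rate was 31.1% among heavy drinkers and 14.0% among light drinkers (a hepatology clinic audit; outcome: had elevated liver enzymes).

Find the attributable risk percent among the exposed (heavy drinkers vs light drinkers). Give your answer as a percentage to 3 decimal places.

AR% = (0.3110 − 0.1400) / 0.3110 = 0.5498 → 54.984%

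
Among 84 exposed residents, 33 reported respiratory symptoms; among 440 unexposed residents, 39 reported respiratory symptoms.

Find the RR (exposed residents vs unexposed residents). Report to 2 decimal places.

RR: 4.43

risk, exposed residents = 33/84 = 0.3929
risk, unexposed residents = 39/440 = 0.0886
RR = 0.3929 / 0.0886 = 4.43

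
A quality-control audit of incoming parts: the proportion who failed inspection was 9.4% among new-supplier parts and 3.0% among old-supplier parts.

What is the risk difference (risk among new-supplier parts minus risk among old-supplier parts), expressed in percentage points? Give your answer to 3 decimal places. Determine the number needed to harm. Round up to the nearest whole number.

RD = 6.400; NNH = 16

risk difference = 0.09400 − 0.03000 = 0.06400 → 6.400 percentage points
absolute risk difference = 0.064000
1 / 0.064000 = 15.625 → round up → 16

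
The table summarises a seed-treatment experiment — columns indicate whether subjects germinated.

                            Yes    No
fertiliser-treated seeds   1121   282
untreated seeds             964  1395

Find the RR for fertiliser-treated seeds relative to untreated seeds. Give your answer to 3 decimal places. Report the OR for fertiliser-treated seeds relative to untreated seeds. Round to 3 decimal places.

risk, fertiliser-treated seeds = 1121/1403 = 0.7990
risk, untreated seeds = 964/2359 = 0.4086
RR = 0.7990 / 0.4086 = 1.955
OR = (1121 × 1395) / (282 × 964) = 1563795/271848 ≈ 5.752

RR = 1.955; OR = 5.752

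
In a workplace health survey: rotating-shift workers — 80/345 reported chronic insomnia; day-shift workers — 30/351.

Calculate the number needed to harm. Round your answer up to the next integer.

risk, rotating-shift workers = 80/345 = 0.231884
risk, day-shift workers = 30/351 = 0.085470
absolute risk difference = 0.146414
1 / 0.146414 = 6.830 → round up → 7

7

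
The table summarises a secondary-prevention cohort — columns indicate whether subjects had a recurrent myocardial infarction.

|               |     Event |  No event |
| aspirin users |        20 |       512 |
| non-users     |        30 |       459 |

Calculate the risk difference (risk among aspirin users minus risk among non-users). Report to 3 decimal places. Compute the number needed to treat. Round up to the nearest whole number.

risk, aspirin users = 20/532 = 0.03759
risk, non-users = 30/489 = 0.06135
risk difference = 0.03759 − 0.06135 = -0.024
absolute risk difference = 0.023756
1 / 0.023756 = 42.095 → round up → 43

RD = -0.024; NNT = 43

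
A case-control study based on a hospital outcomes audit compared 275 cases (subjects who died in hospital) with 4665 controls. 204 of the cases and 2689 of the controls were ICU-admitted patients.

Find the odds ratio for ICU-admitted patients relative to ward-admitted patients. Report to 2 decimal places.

OR = (204 × 1976) / (2689 × 71) = 403104/190919 ≈ 2.11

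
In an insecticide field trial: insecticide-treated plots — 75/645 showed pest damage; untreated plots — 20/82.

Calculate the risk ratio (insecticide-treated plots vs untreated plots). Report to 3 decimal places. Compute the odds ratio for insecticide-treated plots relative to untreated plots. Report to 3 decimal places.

risk, insecticide-treated plots = 75/645 = 0.1163
risk, untreated plots = 20/82 = 0.2439
RR = 0.1163 / 0.2439 = 0.477
odds, insecticide-treated plots = 75/570 = 0.1316
odds, untreated plots = 20/62 = 0.3226
OR = 0.1316 / 0.3226 = 0.408

RR = 0.477; OR = 0.408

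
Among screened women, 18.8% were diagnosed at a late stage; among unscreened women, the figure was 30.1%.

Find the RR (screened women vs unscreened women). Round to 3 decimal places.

RR = 0.1880 / 0.3010 = 0.625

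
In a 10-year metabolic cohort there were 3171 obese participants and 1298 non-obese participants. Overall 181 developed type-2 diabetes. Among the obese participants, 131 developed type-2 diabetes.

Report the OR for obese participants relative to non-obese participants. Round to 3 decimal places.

obese participants without the outcome: 3171 − 131 = 3040
non-obese participants with the outcome: 181 − 131 = 50
non-obese participants without the outcome: 1298 − 50 = 1248
OR = (131 × 1248) / (3040 × 50) = 163488/152000 ≈ 1.076

1.076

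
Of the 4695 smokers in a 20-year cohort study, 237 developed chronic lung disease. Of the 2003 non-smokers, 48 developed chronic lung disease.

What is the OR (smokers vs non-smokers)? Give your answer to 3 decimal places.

OR = (237 × 1955) / (4458 × 48) = 463335/213984 ≈ 2.165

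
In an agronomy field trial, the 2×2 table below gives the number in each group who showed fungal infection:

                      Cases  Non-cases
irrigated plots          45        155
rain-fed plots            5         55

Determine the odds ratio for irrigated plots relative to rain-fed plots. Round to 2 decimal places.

OR = 3.19

odds, irrigated plots = 45/155 = 0.2903
odds, rain-fed plots = 5/55 = 0.0909
OR = 0.2903 / 0.0909 = 3.19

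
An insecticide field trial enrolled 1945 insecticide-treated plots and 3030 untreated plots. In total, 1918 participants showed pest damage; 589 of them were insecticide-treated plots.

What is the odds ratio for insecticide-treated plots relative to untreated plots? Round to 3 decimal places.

0.556

insecticide-treated plots without the outcome: 1945 − 589 = 1356
untreated plots with the outcome: 1918 − 589 = 1329
untreated plots without the outcome: 3030 − 1329 = 1701
OR = (589 × 1701) / (1356 × 1329) = 1001889/1802124 ≈ 0.556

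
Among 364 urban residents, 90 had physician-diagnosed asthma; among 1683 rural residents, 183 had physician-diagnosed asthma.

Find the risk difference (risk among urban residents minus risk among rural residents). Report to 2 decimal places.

risk, urban residents = 90/364 = 0.2473
risk, rural residents = 183/1683 = 0.1087
risk difference = 0.2473 − 0.1087 = 0.14

RD ≈ 0.14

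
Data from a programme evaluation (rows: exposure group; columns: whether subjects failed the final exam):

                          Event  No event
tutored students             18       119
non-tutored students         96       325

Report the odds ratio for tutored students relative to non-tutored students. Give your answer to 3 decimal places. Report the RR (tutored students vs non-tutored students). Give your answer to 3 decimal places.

OR = (18 × 325) / (119 × 96) = 5850/11424 ≈ 0.512
risk, tutored students = 18/137 = 0.1314
risk, non-tutored students = 96/421 = 0.2280
RR = 0.1314 / 0.2280 = 0.576

OR = 0.512; RR = 0.576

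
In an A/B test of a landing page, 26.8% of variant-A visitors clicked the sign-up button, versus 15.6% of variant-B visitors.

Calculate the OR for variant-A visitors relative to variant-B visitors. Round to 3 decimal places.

odds, variant-A visitors = 0.2680/0.7320 = 0.3661
odds, variant-B visitors = 0.1560/0.8440 = 0.1848
OR = 0.3661 / 0.1848 = 1.981

1.981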